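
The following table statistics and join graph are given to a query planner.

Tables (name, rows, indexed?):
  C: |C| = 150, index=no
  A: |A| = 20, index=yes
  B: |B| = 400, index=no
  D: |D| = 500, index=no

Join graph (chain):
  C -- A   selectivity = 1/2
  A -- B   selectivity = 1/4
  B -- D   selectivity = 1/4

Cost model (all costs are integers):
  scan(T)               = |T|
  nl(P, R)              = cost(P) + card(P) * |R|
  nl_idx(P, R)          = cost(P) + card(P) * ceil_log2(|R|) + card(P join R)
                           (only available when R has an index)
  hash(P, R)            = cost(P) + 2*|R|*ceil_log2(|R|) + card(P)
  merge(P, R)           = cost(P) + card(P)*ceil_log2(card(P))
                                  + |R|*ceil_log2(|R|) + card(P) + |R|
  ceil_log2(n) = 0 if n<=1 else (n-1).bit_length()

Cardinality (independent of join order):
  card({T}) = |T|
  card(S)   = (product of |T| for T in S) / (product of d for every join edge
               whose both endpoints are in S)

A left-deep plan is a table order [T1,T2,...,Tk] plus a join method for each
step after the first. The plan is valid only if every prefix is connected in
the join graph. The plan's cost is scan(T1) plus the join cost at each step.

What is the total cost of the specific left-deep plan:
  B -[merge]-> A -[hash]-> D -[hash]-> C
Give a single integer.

267920

step 1: scan B: cost=400, card=400
step 2: join A via merge
    card(P join A) = 400*20/(4) = 2000
    cost = 400 + 400*9 + 20*5 + 400 + 20 = 4520
step 3: join D via hash
    card(P join D) = 2000*500/(4) = 250000
    cost = 4520 + 2*500*9 + 2000 = 15520
step 4: join C via hash
    card(P join C) = 250000*150/(2) = 18750000
    cost = 15520 + 2*150*8 + 250000 = 267920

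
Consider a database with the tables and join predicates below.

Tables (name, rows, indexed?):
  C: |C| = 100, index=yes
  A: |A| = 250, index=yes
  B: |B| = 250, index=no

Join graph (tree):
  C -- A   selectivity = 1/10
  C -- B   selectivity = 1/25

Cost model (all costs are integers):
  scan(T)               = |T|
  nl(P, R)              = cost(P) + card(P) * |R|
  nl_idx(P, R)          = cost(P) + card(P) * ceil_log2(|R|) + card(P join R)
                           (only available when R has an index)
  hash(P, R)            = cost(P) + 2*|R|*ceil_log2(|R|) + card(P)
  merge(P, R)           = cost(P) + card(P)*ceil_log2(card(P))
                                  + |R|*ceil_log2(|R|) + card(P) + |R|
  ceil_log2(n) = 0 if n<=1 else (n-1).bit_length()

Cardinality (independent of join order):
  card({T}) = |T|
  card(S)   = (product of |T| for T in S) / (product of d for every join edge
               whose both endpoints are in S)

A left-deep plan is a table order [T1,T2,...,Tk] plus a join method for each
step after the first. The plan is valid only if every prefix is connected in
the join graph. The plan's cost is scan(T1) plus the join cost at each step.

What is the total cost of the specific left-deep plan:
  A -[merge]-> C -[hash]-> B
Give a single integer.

step 1: scan A: cost=250, card=250
step 2: join C via merge
    card(P join C) = 250*100/(10) = 2500
    cost = 250 + 250*8 + 100*7 + 250 + 100 = 3300
step 3: join B via hash
    card(P join B) = 2500*250/(25) = 25000
    cost = 3300 + 2*250*8 + 2500 = 9800

9800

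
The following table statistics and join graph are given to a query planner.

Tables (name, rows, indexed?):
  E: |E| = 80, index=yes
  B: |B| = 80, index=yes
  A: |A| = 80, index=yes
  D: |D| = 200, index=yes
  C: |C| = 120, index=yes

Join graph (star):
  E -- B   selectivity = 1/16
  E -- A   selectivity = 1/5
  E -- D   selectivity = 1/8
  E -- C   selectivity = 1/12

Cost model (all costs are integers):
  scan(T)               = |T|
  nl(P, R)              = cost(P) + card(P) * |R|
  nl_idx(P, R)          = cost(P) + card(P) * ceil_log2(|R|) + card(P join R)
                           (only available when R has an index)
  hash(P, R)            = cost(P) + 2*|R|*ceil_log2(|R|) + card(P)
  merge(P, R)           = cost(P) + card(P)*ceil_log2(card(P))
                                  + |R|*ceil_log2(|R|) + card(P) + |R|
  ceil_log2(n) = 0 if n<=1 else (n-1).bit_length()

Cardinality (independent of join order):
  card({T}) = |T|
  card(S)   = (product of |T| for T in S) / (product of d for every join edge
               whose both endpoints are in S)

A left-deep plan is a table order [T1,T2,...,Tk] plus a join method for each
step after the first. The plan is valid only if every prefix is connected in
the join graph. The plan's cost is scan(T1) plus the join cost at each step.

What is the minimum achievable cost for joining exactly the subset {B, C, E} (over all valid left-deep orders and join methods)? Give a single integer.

3120

Selinger DP over subsets of {B,C,E}:
  {E}: scan cost=80, card=80
  {B}: scan cost=80, card=80
  {C}: scan cost=120, card=120
  {BE}: card=400; try (E,nl_idx)→1040, (B,nl_idx)→1040, (E,hash)→1280, (B,hash)→1280, (E,merge)→1360, (B,merge)→1360 …(+2); best=1040 via (E,nl_idx)
  {CE}: card=800; try (E,hash)→1360, (C,nl_idx)→1440, (C,merge)→1680, (E,merge)→1720, (E,nl_idx)→1760, (C,hash)→1840 …(+2); best=1360 via (E,hash)
  {BCE}: card=4000; try (C,hash)→3120, (B,hash)→3280, (C,merge)→6000, (C,nl_idx)→7840, (B,merge)→10800, (B,nl_idx)→10960 …(+2); best=3120 via (C,hash)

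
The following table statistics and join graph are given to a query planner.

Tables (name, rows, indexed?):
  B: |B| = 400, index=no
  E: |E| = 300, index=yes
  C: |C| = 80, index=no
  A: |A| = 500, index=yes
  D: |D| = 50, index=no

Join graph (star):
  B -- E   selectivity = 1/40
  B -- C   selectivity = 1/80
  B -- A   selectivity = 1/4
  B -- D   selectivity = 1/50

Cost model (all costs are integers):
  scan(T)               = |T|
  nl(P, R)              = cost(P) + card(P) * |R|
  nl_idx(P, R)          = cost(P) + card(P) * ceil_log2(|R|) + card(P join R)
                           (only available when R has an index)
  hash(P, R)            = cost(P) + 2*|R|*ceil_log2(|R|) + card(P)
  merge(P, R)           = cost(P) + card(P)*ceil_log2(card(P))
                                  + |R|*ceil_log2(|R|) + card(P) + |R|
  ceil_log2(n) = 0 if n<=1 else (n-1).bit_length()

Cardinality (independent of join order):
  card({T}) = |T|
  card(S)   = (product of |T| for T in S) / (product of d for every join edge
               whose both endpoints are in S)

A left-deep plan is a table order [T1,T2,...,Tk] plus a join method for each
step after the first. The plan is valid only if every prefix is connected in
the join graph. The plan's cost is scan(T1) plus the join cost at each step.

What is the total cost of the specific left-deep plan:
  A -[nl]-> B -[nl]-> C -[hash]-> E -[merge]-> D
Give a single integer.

step 1: scan A: cost=500, card=500
step 2: join B via nl
    card(P join B) = 500*400/(4) = 50000
    cost = 500 + 500*400 = 200500
step 3: join C via nl
    card(P join C) = 50000*80/(80) = 50000
    cost = 200500 + 50000*80 = 4200500
step 4: join E via hash
    card(P join E) = 50000*300/(40) = 375000
    cost = 4200500 + 2*300*9 + 50000 = 4255900
step 5: join D via merge
    card(P join D) = 375000*50/(50) = 375000
    cost = 4255900 + 375000*19 + 50*6 + 375000 + 50 = 11756250

11756250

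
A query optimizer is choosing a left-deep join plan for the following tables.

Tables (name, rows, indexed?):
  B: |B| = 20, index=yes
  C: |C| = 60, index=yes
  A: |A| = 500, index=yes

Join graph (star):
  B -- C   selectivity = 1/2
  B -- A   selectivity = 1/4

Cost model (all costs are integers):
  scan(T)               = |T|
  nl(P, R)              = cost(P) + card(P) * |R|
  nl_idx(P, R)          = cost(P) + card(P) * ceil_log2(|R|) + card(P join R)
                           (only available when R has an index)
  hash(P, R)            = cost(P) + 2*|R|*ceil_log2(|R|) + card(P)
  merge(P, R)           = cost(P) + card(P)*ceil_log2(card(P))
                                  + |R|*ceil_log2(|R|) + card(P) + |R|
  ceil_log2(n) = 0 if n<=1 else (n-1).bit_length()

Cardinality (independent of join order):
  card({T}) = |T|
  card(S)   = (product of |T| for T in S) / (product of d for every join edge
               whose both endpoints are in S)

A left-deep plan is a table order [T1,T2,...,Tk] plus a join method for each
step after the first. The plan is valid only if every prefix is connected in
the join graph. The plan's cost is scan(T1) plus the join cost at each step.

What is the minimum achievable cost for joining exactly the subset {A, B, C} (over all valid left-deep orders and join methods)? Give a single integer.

Selinger DP over subsets of {A,B,C}:
  {B}: scan cost=20, card=20
  {C}: scan cost=60, card=60
  {A}: scan cost=500, card=500
  {BC}: card=600; try (B,hash)→320, (C,merge)→560, (B,merge)→600, (C,nl_idx)→740, (C,hash)→760, (B,nl_idx)→960 …(+2); best=320 via (B,hash)
  {AB}: card=2500; try (B,hash)→1200, (A,nl_idx)→2700, (A,merge)→5140, (B,nl_idx)→5500, (B,merge)→5620, (A,hash)→9040 …(+2); best=1200 via (B,hash)
  {ABC}: card=75000; try (C,hash)→4420, (A,hash)→9920, (A,merge)→11920, (C,merge)→34120, (A,nl_idx)→80720, (C,nl_idx)→91200 …(+2); best=4420 via (C,hash)

4420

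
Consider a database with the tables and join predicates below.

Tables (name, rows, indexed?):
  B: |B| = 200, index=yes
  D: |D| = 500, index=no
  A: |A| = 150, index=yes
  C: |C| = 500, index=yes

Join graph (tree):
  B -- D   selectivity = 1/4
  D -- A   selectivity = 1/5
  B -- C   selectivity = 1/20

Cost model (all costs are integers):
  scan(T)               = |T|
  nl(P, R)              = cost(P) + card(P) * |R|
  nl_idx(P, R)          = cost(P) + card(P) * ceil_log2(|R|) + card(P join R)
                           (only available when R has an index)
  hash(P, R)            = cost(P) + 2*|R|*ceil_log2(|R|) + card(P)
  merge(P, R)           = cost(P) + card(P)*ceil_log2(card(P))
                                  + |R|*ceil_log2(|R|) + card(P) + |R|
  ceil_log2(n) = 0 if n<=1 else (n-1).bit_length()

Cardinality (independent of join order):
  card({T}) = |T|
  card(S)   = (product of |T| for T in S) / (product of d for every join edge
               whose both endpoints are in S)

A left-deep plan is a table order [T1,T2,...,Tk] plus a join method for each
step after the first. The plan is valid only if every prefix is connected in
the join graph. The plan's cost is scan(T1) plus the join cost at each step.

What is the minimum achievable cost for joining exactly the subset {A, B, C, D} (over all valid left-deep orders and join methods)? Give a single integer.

Selinger DP over subsets of {A,B,C,D}:
  {B}: scan cost=200, card=200
  {D}: scan cost=500, card=500
  {A}: scan cost=150, card=150
  {C}: scan cost=500, card=500
  {BD}: card=25000; try (B,hash)→4200, (D,merge)→7000, (B,merge)→7300, (D,hash)→9400, (B,nl_idx)→29500, (D,nl)→100200 …(+1); best=4200 via (B,hash)
  {BC}: card=5000; try (B,hash)→4200, (C,merge)→7000, (C,nl_idx)→7000, (B,merge)→7300, (C,hash)→9400, (B,nl_idx)→9500 …(+2); best=4200 via (B,hash)
  {AD}: card=15000; try (A,hash)→3400, (D,merge)→6500, (A,merge)→6850, (D,hash)→9300, (A,nl_idx)→19500, (D,nl)→75150 …(+1); best=3400 via (A,hash)
  {ABD}: card=750000; try (B,hash)→21600, (A,hash)→31600, (B,merge)→230200, (A,merge)→405550, (B,nl_idx)→873400, (A,nl_idx)→954200 …(+2); best=21600 via (B,hash)
  {BCD}: card=625000; try (D,hash)→18200, (C,hash)→38200, (D,merge)→79200, (C,merge)→409200, (C,nl_idx)→854200, (D,nl)→2504200 …(+1); best=18200 via (D,hash)
  {ABCD}: card=18750000; try (A,hash)→645600, (C,hash)→780600, (A,merge)→13144550, (C,merge)→15776600, (A,nl_idx)→23768200, (C,nl_idx)→25521600 …(+2); best=645600 via (A,hash)

645600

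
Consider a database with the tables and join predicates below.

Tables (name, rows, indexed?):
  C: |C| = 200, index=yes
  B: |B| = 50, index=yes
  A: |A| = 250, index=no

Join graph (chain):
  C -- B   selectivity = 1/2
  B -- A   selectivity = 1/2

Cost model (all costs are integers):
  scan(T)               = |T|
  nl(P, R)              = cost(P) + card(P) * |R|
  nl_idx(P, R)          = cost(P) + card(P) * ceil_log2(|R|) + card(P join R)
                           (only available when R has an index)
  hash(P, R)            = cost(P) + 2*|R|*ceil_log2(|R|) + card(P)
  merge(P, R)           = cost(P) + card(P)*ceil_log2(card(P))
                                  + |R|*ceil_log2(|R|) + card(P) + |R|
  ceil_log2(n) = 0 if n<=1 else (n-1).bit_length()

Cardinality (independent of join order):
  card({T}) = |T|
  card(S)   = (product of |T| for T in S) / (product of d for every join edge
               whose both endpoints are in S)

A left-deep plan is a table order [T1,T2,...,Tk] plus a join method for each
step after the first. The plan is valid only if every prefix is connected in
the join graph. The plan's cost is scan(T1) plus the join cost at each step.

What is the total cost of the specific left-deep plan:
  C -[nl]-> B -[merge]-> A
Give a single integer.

step 1: scan C: cost=200, card=200
step 2: join B via nl
    card(P join B) = 200*50/(2) = 5000
    cost = 200 + 200*50 = 10200
step 3: join A via merge
    card(P join A) = 5000*250/(2) = 625000
    cost = 10200 + 5000*13 + 250*8 + 5000 + 250 = 82450

82450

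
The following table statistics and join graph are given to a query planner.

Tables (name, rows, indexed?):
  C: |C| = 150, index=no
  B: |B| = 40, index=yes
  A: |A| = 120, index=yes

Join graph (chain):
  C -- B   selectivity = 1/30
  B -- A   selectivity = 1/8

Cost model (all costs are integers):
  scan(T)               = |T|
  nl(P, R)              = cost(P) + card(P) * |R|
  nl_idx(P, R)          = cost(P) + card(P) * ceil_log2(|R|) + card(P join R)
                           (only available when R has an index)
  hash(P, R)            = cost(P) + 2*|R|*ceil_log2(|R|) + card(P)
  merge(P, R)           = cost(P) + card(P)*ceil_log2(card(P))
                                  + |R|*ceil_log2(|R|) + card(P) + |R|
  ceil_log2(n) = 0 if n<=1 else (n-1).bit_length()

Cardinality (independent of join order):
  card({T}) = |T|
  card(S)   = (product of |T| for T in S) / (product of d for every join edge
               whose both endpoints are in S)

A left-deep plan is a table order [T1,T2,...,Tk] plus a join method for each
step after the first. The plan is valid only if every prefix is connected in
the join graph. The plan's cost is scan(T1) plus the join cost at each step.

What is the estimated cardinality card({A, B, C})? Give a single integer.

3000

Tables in S: A(120), B(40), C(150)
Edges inside S: C-B(d=30), B-A(d=8)
numerator = 120 * 40 * 150 = 720000
denominator = 30 * 8 = 240
card(S) = 720000 / 240 = 3000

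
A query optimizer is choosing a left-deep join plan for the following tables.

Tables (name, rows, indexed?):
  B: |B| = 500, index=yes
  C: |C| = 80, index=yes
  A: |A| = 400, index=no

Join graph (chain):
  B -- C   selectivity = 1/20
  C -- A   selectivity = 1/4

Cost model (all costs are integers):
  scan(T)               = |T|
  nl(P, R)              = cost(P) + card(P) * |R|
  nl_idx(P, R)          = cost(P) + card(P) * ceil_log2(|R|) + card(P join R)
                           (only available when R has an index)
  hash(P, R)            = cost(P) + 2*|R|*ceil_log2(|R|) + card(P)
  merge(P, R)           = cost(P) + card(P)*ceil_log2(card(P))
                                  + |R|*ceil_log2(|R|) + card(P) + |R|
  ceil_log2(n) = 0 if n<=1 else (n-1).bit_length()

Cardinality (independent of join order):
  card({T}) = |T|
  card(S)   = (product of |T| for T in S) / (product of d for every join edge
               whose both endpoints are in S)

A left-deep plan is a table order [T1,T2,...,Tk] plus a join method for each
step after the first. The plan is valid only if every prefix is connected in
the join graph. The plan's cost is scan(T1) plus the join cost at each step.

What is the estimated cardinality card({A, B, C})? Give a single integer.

200000

Tables in S: A(400), B(500), C(80)
Edges inside S: B-C(d=20), C-A(d=4)
numerator = 400 * 500 * 80 = 16000000
denominator = 20 * 4 = 80
card(S) = 16000000 / 80 = 200000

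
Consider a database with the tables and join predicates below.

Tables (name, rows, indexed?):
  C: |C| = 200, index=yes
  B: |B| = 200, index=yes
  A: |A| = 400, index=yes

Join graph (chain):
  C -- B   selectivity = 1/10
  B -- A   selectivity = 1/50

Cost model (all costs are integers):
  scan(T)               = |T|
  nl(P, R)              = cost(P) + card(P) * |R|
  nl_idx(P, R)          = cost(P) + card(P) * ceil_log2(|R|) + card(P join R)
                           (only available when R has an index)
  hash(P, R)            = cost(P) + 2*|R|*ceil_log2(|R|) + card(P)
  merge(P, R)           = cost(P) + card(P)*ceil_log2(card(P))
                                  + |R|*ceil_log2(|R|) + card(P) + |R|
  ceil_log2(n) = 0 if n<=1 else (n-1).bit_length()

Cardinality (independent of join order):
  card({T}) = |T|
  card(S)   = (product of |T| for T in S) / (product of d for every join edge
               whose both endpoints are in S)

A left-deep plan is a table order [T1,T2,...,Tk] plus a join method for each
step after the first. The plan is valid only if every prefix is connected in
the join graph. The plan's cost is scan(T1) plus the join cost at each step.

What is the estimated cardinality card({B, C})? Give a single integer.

4000

Tables in S: B(200), C(200)
Edges inside S: C-B(d=10)
numerator = 200 * 200 = 40000
denominator = 10 = 10
card(S) = 40000 / 10 = 4000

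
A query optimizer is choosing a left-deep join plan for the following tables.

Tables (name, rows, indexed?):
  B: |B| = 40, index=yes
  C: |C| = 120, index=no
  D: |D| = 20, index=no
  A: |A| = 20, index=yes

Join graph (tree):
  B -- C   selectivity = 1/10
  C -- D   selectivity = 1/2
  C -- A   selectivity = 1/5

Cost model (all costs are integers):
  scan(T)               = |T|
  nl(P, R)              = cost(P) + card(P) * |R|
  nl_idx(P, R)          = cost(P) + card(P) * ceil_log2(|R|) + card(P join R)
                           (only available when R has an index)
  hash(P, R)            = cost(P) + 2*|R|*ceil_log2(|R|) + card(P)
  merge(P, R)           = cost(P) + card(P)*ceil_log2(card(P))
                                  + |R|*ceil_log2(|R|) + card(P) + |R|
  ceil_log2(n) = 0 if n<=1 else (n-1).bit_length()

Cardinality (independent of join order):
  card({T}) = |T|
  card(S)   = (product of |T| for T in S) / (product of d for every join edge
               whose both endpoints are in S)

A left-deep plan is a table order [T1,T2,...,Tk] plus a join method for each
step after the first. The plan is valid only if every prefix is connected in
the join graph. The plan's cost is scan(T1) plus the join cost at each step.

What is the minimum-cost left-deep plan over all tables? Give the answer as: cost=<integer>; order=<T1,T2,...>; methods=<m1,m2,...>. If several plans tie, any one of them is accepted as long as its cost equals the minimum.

cost=3520; order=C,A,B,D; methods=hash,hash,hash

Selinger DP (subsets sized 1..n):
  {B}: scan cost=40, card=40
  {C}: scan cost=120, card=120
  {D}: scan cost=20, card=20
  {A}: scan cost=20, card=20
  {BC}: card=480; try (B,hash)→720, (C,merge)→1280, (B,nl_idx)→1320, (B,merge)→1360, (C,hash)→1760, (C,nl)→4840 …(+1); best=720 via (B,hash)
  {CD}: card=1200; try (D,hash)→440, (C,merge)→1100, (D,merge)→1200, (C,hash)→1720, (C,nl)→2420, (D,nl)→2520; best=440 via (D,hash)
  {AC}: card=480; try (A,hash)→440, (C,merge)→1100, (A,merge)→1200, (A,nl_idx)→1200, (C,hash)→1720, (C,nl)→2420 …(+1); best=440 via (A,hash)
  {BCD}: card=4800; try (D,hash)→1400, (B,hash)→2120, (D,merge)→5640, (D,nl)→10320, (B,nl_idx)→12440, (B,merge)→15120 …(+1); best=1400 via (D,hash)
  {ABC}: card=1920; try (B,hash)→1400, (A,hash)→1400, (A,nl_idx)→5040, (B,nl_idx)→5240, (B,merge)→5520, (A,merge)→5640 …(+2); best=1400 via (B,hash)
  {ACD}: card=4800; try (D,hash)→1120, (A,hash)→1840, (D,merge)→5360, (D,nl)→10040, (A,nl_idx)→11240, (A,merge)→14960 …(+1); best=1120 via (D,hash)
  {ABCD}: card=19200; try (D,hash)→3520, (B,hash)→6400, (A,hash)→6400, (D,merge)→24560, (D,nl)→39800, (A,nl_idx)→44600 …(+5); best=3520 via (D,hash)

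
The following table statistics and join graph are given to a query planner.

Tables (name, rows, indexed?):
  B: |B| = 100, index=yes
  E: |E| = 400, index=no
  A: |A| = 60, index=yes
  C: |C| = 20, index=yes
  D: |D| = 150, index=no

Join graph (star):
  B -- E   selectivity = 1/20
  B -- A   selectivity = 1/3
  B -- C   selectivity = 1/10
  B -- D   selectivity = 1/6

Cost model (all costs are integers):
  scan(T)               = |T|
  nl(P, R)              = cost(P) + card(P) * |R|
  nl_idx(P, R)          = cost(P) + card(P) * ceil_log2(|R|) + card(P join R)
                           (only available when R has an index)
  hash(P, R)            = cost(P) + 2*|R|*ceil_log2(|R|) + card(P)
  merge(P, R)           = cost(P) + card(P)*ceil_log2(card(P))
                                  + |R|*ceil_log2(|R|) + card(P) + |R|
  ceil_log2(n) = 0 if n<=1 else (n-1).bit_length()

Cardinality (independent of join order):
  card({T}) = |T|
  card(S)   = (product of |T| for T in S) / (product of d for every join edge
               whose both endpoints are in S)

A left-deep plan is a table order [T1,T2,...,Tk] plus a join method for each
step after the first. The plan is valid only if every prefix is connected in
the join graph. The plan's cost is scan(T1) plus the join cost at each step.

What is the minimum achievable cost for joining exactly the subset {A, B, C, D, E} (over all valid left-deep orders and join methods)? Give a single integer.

Selinger DP over subsets of {A,B,C,D,E}:
  {B}: scan cost=100, card=100
  {E}: scan cost=400, card=400
  {A}: scan cost=60, card=60
  {C}: scan cost=20, card=20
  {D}: scan cost=150, card=150
  {BE}: card=2000; try (B,hash)→2200, (E,merge)→4900, (B,merge)→5200, (B,nl_idx)→5200, (E,hash)→7400, (E,nl)→40100 …(+1); best=2200 via (B,hash)
  {AB}: card=2000; try (A,hash)→920, (B,merge)→1280, (A,merge)→1320, (B,hash)→1520, (B,nl_idx)→2480, (A,nl_idx)→2700 …(+2); best=920 via (A,hash)
  {BC}: card=200; try (B,nl_idx)→360, (C,hash)→400, (C,nl_idx)→800, (B,merge)→940, (C,merge)→1020, (B,hash)→1440 …(+2); best=360 via (B,nl_idx)
  {BD}: card=2500; try (B,hash)→1700, (D,merge)→2250, (B,merge)→2300, (D,hash)→2600, (B,nl_idx)→3700, (D,nl)→15100 …(+1); best=1700 via (B,hash)
  {ABE}: card=40000; try (A,hash)→4920, (E,hash)→10120, (A,merge)→26620, (E,merge)→28920, (A,nl_idx)→54200, (A,nl)→122200 …(+1); best=4920 via (A,hash)
  {BCE}: card=4000; try (C,hash)→4400, (E,merge)→6160, (E,hash)→7760, (C,nl_idx)→16200, (C,merge)→26320, (C,nl)→42200 …(+1); best=4400 via (C,hash)
  {BDE}: card=50000; try (D,hash)→6600, (E,hash)→11400, (D,merge)→27550, (E,merge)→38200, (D,nl)→302200, (E,nl)→1001700; best=6600 via (D,hash)
  {ABC}: card=4000; try (A,hash)→1280, (A,merge)→2580, (C,hash)→3120, (A,nl_idx)→5560, (A,nl)→12360, (C,nl_idx)→14920 …(+2); best=1280 via (A,hash)
  {ABD}: card=50000; try (A,hash)→4920, (D,hash)→5320, (D,merge)→26270, (A,merge)→34620, (A,nl_idx)→66700, (A,nl)→151700 …(+1); best=4920 via (A,hash)
  {BCD}: card=5000; try (D,hash)→2960, (D,merge)→3510, (C,hash)→4400, (C,nl_idx)→19200, (D,nl)→30360, (C,merge)→34320 …(+1); best=2960 via (D,hash)
  {ABCE}: card=80000; try (A,hash)→9120, (E,hash)→12480, (C,hash)→45120, (A,merge)→56820, (E,merge)→57280, (A,nl_idx)→108400 …(+5); best=9120 via (A,hash)
  {ABDE}: card=1000000; try (D,hash)→47320, (A,hash)→57320, (E,hash)→62120, (D,merge)→686270, (A,merge)→857020, (E,merge)→858920 …(+4); best=47320 via (D,hash)
  {BCDE}: card=100000; try (D,hash)→10800, (E,hash)→15160, (C,hash)→56800, (D,merge)→57750, (E,merge)→76960, (C,nl_idx)→356600 …(+4); best=10800 via (D,hash)
  {ABCD}: card=100000; try (D,hash)→7680, (A,hash)→8680, (D,merge)→54630, (C,hash)→55120, (A,merge)→73380, (A,nl_idx)→132960 …(+5); best=7680 via (D,hash)
  {ABCDE}: card=2000000; try (D,hash)→91520, (A,hash)→111520, (E,hash)→114880, (C,hash)→1047520, (D,merge)→1450470, (A,merge)→1811220 …(+8); best=91520 via (D,hash)

91520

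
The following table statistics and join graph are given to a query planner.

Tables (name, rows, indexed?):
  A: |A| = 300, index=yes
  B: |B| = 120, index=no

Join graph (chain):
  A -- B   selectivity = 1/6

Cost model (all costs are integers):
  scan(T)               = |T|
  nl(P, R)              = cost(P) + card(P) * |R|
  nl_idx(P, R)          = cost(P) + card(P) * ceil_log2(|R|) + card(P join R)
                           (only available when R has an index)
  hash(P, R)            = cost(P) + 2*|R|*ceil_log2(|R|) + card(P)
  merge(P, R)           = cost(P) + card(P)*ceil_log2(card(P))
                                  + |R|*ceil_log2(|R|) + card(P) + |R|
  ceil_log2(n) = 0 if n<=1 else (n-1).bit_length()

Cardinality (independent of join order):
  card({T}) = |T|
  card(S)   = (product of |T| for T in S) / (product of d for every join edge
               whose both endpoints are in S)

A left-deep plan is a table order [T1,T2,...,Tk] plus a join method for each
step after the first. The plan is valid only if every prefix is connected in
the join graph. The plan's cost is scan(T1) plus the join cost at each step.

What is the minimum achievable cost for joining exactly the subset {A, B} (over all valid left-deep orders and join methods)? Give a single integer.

Selinger DP over subsets of {A,B}:
  {A}: scan cost=300, card=300
  {B}: scan cost=120, card=120
  {AB}: card=6000; try (B,hash)→2280, (A,merge)→4080, (B,merge)→4260, (A,hash)→5640, (A,nl_idx)→7200, (A,nl)→36120 …(+1); best=2280 via (B,hash)

2280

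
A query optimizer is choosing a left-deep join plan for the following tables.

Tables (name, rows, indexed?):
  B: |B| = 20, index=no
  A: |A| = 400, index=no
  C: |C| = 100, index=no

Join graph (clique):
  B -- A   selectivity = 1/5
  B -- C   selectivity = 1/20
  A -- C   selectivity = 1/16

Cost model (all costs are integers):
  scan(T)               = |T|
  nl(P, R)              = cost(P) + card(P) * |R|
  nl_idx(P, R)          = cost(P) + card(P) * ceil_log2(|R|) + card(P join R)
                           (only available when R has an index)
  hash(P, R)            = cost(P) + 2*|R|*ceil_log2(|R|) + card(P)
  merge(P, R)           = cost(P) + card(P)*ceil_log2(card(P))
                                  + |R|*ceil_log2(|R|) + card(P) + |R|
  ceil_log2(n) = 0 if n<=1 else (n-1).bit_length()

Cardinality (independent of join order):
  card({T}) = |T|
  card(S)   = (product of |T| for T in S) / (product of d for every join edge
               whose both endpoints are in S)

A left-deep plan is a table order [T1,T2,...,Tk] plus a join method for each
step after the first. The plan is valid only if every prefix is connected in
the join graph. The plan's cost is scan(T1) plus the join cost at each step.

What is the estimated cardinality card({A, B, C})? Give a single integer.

Tables in S: A(400), B(20), C(100)
Edges inside S: B-A(d=5), B-C(d=20), A-C(d=16)
numerator = 400 * 20 * 100 = 800000
denominator = 5 * 20 * 16 = 1600
card(S) = 800000 / 1600 = 500

500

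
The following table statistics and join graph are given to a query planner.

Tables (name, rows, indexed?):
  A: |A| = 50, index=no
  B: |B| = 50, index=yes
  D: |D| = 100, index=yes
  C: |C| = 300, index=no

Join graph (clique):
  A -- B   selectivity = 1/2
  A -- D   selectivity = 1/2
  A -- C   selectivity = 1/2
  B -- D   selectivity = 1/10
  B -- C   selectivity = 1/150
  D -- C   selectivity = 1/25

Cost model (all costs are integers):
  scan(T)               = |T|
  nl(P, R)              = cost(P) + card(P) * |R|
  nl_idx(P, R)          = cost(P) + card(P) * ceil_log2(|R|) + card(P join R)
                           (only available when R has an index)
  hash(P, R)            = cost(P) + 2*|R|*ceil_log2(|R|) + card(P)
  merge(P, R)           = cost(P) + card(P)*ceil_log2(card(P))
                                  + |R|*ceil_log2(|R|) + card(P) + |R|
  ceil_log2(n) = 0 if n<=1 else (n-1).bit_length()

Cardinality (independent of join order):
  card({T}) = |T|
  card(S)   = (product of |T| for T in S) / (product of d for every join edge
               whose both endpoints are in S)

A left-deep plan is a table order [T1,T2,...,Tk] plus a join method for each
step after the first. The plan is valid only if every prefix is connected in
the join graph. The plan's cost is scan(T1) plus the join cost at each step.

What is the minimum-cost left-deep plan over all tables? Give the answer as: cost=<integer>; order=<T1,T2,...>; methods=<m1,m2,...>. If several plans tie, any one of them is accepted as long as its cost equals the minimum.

cost=2570; order=C,B,D,A; methods=hash,nl_idx,merge

Selinger DP (subsets sized 1..n):
  {A}: scan cost=50, card=50
  {B}: scan cost=50, card=50
  {D}: scan cost=100, card=100
  {C}: scan cost=300, card=300
  {AB}: card=1250; try (B,hash)→700, (A,hash)→700, (B,merge)→750, (A,merge)→750, (B,nl_idx)→1600, (B,nl)→2550 …(+1); best=700 via (B,hash)
  {AD}: card=2500; try (A,hash)→800, (D,merge)→1200, (A,merge)→1250, (D,hash)→1500, (D,nl_idx)→2900, (D,nl)→5050 …(+1); best=800 via (A,hash)
  {AC}: card=7500; try (A,hash)→1200, (C,merge)→3400, (A,merge)→3650, (C,hash)→5500, (C,nl)→15050, (A,nl)→15300; best=1200 via (A,hash)
  {BD}: card=500; try (B,hash)→800, (D,nl_idx)→900, (D,merge)→1200, (B,nl_idx)→1200, (B,merge)→1250, (D,hash)→1500 …(+2); best=800 via (B,hash)
  {BC}: card=100; try (B,hash)→1200, (B,nl_idx)→2200, (C,merge)→3400, (B,merge)→3650, (C,hash)→5500, (C,nl)→15050 …(+1); best=1200 via (B,hash)
  {CD}: card=1200; try (D,hash)→2000, (D,nl_idx)→3600, (C,merge)→3900, (D,merge)→4100, (C,hash)→5600, (C,nl)→30100 …(+1); best=2000 via (D,hash)
  {ABD}: card=6250; try (A,hash)→1900, (D,hash)→3350, (B,hash)→3900, (A,merge)→6150, (D,nl_idx)→15700, (D,merge)→16500 …(+5); best=1900 via (A,hash)
  {ABC}: card=1250; try (A,hash)→1900, (A,merge)→2350, (A,nl)→6200, (C,hash)→7350, (B,hash)→9300, (C,merge)→18700 …(+4); best=1900 via (A,hash)
  {ACD}: card=15000; try (A,hash)→3800, (C,hash)→8700, (D,hash)→10100, (A,merge)→16750, (C,merge)→36300, (A,nl)→62000 …(+4); best=3800 via (A,hash)
  {BCD}: card=40; try (D,nl_idx)→1940, (D,hash)→2700, (D,merge)→2800, (B,hash)→3800, (C,hash)→6700, (C,merge)→8800 …(+5); best=1940 via (D,nl_idx)
  {ABCD}: card=250; try (A,merge)→2570, (A,hash)→2580, (A,nl)→3940, (D,hash)→4550, (D,nl_idx)→10900, (C,hash)→13550 …(+8); best=2570 via (A,merge)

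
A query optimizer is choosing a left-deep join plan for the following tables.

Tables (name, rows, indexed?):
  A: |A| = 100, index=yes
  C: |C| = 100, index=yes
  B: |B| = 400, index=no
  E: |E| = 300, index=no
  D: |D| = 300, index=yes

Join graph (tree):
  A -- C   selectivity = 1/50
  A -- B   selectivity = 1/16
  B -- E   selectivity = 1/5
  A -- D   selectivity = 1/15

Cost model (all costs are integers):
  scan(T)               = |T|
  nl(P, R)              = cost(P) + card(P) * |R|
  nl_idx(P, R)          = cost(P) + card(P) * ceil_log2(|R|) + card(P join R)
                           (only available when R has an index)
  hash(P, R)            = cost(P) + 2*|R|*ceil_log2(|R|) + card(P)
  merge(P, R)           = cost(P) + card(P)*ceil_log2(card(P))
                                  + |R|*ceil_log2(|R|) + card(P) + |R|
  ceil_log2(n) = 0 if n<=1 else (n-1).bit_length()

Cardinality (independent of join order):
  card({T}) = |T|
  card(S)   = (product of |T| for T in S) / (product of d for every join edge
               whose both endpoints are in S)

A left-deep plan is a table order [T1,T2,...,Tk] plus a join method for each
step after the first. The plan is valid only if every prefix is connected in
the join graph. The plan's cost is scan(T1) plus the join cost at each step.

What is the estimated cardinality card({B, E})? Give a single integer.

Tables in S: B(400), E(300)
Edges inside S: B-E(d=5)
numerator = 400 * 300 = 120000
denominator = 5 = 5
card(S) = 120000 / 5 = 24000

24000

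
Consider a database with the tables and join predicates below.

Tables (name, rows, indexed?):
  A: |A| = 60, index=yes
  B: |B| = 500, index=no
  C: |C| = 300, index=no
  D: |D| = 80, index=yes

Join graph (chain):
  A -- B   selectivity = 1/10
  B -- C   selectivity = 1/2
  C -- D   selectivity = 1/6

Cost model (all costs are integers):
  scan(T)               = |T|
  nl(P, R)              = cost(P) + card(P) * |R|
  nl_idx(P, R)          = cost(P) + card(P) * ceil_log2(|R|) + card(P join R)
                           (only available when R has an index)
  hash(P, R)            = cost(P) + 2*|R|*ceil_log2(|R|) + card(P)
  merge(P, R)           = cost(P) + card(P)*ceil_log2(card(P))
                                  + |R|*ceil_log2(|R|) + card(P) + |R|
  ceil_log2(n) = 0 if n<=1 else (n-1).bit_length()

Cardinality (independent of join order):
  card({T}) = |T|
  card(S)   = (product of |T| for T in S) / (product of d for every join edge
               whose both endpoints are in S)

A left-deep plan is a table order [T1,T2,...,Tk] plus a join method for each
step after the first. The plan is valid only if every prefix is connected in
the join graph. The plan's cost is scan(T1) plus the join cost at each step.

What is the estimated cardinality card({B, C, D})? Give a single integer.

Tables in S: B(500), C(300), D(80)
Edges inside S: B-C(d=2), C-D(d=6)
numerator = 500 * 300 * 80 = 12000000
denominator = 2 * 6 = 12
card(S) = 12000000 / 12 = 1000000

1000000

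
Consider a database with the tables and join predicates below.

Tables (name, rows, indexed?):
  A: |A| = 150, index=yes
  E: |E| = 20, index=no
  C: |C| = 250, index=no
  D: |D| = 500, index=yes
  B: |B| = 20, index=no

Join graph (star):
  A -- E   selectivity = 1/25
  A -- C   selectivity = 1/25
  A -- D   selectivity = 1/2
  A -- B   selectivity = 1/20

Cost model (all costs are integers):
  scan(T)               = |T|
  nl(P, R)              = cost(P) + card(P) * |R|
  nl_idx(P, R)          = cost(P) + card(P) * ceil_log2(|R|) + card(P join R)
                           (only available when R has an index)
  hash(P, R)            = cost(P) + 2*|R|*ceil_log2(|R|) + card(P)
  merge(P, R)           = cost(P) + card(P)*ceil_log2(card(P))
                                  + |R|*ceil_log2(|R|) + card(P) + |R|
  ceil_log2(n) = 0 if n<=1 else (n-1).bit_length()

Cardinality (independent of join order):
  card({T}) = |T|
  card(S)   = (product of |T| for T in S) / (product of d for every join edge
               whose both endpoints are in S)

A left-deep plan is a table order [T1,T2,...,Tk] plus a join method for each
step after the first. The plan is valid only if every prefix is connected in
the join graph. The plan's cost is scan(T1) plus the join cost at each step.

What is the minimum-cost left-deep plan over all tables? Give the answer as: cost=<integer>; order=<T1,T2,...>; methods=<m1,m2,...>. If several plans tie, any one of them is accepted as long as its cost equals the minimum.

Selinger DP (subsets sized 1..n):
  {A}: scan cost=150, card=150
  {E}: scan cost=20, card=20
  {C}: scan cost=250, card=250
  {D}: scan cost=500, card=500
  {B}: scan cost=20, card=20
  {AE}: card=120; try (A,nl_idx)→300, (E,hash)→500, (A,merge)→1490, (E,merge)→1620, (A,hash)→2440, (A,nl)→3020 …(+1); best=300 via (A,nl_idx)
  {AC}: card=1500; try (A,hash)→2900, (C,merge)→3750, (A,nl_idx)→3750, (A,merge)→3850, (C,hash)→4300, (C,nl)→37650 …(+1); best=2900 via (A,hash)
  {AD}: card=37500; try (A,hash)→3400, (D,merge)→6500, (A,merge)→6850, (D,hash)→9300, (D,nl_idx)→39000, (A,nl_idx)→42000 …(+2); best=3400 via (A,hash)
  {AB}: card=150; try (A,nl_idx)→330, (B,hash)→500, (A,merge)→1490, (B,merge)→1620, (A,hash)→2440, (A,nl)→3020 …(+1); best=330 via (A,nl_idx)
  {ACE}: card=1200; try (C,merge)→3510, (C,hash)→4420, (E,hash)→4600, (E,merge)→21020, (C,nl)→30300, (E,nl)→32900; best=3510 via (C,merge)
  {ADE}: card=30000; try (D,merge)→6260, (D,hash)→9420, (D,nl_idx)→31380, (E,hash)→41100, (D,nl)→60300, (E,merge)→641020 …(+1); best=6260 via (D,merge)
  {ABE}: card=120; try (B,hash)→620, (E,hash)→680, (B,merge)→1380, (E,merge)→1800, (B,nl)→2700, (E,nl)→3330; best=620 via (B,hash)
  {ACD}: card=375000; try (D,hash)→13400, (D,merge)→25900, (C,hash)→44900, (D,nl_idx)→391400, (C,merge)→643150, (D,nl)→752900 …(+1); best=13400 via (D,hash)
  {ABC}: card=1500; try (C,merge)→3930, (C,hash)→4480, (B,hash)→4600, (B,merge)→21020, (B,nl)→32900, (C,nl)→37830; best=3930 via (C,merge)
  {ABD}: card=37500; try (D,merge)→6680, (D,hash)→9480, (D,nl_idx)→39180, (B,hash)→41100, (D,nl)→75330, (B,merge)→641020 …(+1); best=6680 via (D,merge)
  {ACDE}: card=300000; try (D,hash)→13710, (D,merge)→22910, (C,hash)→40260, (D,nl_idx)→314310, (E,hash)→388600, (C,merge)→488510 …(+4); best=13710 via (D,hash)
  {ABCE}: card=1200; try (C,merge)→3830, (C,hash)→4740, (B,hash)→4910, (E,hash)→5630, (B,merge)→18030, (E,merge)→22050 …(+3); best=3830 via (C,merge)
  {ABDE}: card=30000; try (D,merge)→6580, (D,hash)→9740, (D,nl_idx)→31700, (B,hash)→36460, (E,hash)→44380, (D,nl)→60620 …(+4); best=6580 via (D,merge)
  {ABCD}: card=375000; try (D,hash)→14430, (D,merge)→26930, (C,hash)→48180, (B,hash)→388600, (D,nl_idx)→392430, (C,merge)→646430 …(+4); best=14430 via (D,hash)
  {ABCDE}: card=300000; try (D,hash)→14030, (D,merge)→23230, (C,hash)→40580, (B,hash)→313910, (D,nl_idx)→314630, (E,hash)→389630 …(+7); best=14030 via (D,hash)

cost=14030; order=E,A,B,C,D; methods=nl_idx,hash,merge,hash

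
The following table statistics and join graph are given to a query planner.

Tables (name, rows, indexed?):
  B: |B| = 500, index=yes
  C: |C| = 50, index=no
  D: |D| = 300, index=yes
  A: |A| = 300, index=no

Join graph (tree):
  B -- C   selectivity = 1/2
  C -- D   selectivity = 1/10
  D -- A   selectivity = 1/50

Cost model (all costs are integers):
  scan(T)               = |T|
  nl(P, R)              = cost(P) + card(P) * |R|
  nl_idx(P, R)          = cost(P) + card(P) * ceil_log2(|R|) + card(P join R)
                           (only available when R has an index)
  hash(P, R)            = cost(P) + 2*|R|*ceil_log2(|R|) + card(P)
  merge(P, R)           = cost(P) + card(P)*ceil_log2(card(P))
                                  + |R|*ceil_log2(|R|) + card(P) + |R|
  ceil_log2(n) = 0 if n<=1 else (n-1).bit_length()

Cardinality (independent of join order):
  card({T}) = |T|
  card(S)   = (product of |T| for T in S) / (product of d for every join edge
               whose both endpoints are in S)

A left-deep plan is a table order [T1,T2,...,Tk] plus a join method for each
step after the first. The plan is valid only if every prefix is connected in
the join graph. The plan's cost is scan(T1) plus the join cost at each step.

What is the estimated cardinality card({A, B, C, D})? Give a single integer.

2250000

Tables in S: A(300), B(500), C(50), D(300)
Edges inside S: B-C(d=2), C-D(d=10), D-A(d=50)
numerator = 300 * 500 * 50 * 300 = 2250000000
denominator = 2 * 10 * 50 = 1000
card(S) = 2250000000 / 1000 = 2250000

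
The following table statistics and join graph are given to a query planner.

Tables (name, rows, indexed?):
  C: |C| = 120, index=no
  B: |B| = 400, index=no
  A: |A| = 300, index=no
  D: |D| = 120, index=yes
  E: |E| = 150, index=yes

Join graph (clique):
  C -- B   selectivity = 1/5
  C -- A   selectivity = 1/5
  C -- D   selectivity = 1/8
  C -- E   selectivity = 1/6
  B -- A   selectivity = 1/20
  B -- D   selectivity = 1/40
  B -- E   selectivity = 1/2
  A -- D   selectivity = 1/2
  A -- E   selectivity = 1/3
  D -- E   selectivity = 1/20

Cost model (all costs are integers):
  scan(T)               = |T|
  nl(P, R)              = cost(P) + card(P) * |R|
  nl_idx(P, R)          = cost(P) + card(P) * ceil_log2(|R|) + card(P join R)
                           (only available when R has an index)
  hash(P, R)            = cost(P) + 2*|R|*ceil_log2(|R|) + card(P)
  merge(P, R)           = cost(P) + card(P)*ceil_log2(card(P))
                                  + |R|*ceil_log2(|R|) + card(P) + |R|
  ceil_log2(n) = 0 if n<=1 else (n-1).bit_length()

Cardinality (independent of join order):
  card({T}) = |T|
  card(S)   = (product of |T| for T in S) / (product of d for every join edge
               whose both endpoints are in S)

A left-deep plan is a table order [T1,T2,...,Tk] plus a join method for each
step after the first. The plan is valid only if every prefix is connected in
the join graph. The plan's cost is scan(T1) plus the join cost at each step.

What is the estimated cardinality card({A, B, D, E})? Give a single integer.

11250

Tables in S: A(300), B(400), D(120), E(150)
Edges inside S: B-A(d=20), B-D(d=40), B-E(d=2), A-D(d=2), A-E(d=3), D-E(d=20)
numerator = 300 * 400 * 120 * 150 = 2160000000
denominator = 20 * 40 * 2 * 2 * 3 * 20 = 192000
card(S) = 2160000000 / 192000 = 11250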